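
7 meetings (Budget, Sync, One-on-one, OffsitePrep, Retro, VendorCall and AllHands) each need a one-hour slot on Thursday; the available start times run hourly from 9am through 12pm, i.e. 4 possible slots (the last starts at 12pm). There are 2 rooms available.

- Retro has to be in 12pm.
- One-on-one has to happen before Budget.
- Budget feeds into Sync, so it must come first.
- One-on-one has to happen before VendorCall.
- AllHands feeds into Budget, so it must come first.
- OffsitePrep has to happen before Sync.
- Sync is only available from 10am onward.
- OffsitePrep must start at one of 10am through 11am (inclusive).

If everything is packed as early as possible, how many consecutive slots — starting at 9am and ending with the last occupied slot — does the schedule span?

The precedence chain requires at least 3 distinct slots.
With at most 2 per slot and 7 meetings, at least 4 slots are needed.
Retro can't be placed before 12pm — that is slot 4 counting from 9am — so the schedule must run through at least 4 slots.
4 works (last occupied slot: 12pm): for example Budget in 10am; VendorCall in 11am; AllHands in 9am; Retro in 12pm; OffsitePrep in 10am; Sync in 11am; One-on-one in 9am.

4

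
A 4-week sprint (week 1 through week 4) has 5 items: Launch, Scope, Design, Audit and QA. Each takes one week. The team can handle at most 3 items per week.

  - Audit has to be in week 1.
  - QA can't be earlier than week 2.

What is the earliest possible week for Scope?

week 1

Scope at week 1 is achievable: Launch -> week 1; QA -> week 2; Audit -> week 1; Design -> week 2; Scope -> week 1.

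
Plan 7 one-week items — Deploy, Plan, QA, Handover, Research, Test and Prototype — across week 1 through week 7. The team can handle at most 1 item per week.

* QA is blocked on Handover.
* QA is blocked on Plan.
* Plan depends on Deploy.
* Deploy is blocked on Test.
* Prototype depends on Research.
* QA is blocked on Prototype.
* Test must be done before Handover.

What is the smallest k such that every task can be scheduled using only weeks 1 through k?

7 weeks

The precedence chain requires at least 4 distinct weeks.
With at most 1 per week and 7 tasks, at least 7 weeks are needed.
7 works (last occupied week: week 7): for example QA -> week 7, Research -> week 5, Test -> week 1, Handover -> week 4, Prototype -> week 6, Deploy -> week 2, Plan -> week 3.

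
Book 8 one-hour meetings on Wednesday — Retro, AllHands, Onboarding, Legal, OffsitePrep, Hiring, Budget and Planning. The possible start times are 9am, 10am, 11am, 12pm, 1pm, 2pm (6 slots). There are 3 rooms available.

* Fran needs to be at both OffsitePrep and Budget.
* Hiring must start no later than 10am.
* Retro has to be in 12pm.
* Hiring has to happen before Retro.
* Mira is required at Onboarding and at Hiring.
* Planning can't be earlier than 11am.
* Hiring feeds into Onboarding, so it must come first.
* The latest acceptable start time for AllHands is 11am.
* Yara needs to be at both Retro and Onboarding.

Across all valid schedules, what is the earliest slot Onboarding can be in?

Precedence pushes Onboarding to at least 10am.
Onboarding at 10am is achievable: Onboarding in 10am; Planning in 11am; Legal in 9am; Budget in 11am; Hiring in 9am; Retro in 12pm; AllHands in 9am; OffsitePrep in 10am.

10am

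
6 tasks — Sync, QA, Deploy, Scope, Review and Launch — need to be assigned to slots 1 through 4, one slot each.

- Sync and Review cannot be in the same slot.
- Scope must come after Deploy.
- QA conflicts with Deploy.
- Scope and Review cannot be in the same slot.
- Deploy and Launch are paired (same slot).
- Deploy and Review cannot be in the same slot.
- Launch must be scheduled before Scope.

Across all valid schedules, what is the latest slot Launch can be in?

3

Downstream work caps Launch at 3.
Launch at 3 is achievable: QA -> 1; Scope -> 4; Deploy -> 3; Sync -> 1; Launch -> 3; Review -> 2.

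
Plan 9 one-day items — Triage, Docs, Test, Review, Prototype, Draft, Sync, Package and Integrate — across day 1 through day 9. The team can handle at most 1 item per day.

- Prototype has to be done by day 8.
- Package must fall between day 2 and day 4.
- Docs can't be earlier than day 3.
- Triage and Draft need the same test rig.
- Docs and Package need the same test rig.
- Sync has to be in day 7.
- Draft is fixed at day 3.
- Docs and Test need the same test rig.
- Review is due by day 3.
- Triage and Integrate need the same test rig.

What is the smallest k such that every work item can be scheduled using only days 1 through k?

With at most 1 per day and 9 work items, at least 9 days are needed.
Sync can't be placed before day 7, so the schedule must run through at least day 7.
9 works (last occupied day: day 9): for example Draft=day 3, Integrate=day 9, Triage=day 6, Review=day 1, Prototype=day 5, Sync=day 7, Test=day 8, Package=day 2, Docs=day 4.

9 days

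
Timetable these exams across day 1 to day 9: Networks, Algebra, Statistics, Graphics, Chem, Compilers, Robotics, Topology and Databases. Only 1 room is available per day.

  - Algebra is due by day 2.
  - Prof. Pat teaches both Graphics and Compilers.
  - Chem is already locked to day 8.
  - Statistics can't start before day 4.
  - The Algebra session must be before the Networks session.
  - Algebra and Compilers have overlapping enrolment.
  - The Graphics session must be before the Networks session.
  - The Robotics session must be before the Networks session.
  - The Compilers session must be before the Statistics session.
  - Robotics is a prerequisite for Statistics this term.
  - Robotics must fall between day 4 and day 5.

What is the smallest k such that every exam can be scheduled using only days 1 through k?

9 days

The precedence chain requires at least 2 distinct days.
With at most 1 per day and 9 exams, at least 9 days are needed.
Chem can't be placed before day 8, so the schedule must run through at least day 8.
9 works (last occupied day: day 9): for example Graphics in day 2; Chem in day 8; Topology in day 7; Statistics in day 5; Databases in day 9; Robotics in day 4; Networks in day 6; Algebra in day 1; Compilers in day 3.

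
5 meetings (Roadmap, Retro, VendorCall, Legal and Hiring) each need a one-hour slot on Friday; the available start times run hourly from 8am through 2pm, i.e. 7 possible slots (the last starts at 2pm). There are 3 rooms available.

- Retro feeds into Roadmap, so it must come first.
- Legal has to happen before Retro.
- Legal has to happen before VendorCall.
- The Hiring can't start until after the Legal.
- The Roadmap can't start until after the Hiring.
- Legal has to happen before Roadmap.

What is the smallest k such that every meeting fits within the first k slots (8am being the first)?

3

The precedence chain requires at least 3 distinct slots.
With at most 3 per slot and 5 meetings, at least 2 slots are needed.
3 works (last occupied slot: 10am): for example Hiring -> 9am, Roadmap -> 10am, Legal -> 8am, VendorCall -> 9am, Retro -> 9am.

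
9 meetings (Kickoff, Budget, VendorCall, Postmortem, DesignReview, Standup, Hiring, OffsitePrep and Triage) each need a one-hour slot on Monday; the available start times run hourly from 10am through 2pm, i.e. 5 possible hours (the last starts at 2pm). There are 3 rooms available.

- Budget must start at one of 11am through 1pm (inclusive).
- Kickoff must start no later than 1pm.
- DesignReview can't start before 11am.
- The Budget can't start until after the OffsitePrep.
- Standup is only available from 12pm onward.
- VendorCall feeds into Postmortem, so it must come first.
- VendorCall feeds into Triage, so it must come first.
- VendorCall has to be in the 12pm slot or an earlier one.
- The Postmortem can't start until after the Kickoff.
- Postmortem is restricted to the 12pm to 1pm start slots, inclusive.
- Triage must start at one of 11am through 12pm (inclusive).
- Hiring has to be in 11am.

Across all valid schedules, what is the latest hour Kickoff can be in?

Kickoff's own window allows nothing later than 1pm; downstream work caps Kickoff at 12pm.
Kickoff at 12pm is achievable: OffsitePrep=10am; Standup=12pm; DesignReview=12pm; VendorCall=10am; Hiring=11am; Postmortem=1pm; Kickoff=12pm; Budget=11am; Triage=11am.

12pm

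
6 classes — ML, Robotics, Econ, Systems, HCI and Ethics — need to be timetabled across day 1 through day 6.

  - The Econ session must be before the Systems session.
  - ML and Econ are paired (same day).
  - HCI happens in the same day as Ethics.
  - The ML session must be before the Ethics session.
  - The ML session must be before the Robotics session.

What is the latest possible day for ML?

day 5

Downstream work caps ML at day 5.
ML at day 5 is achievable: ML=day 5; Econ=day 5; Systems=day 6; Robotics=day 6; HCI=day 6; Ethics=day 6.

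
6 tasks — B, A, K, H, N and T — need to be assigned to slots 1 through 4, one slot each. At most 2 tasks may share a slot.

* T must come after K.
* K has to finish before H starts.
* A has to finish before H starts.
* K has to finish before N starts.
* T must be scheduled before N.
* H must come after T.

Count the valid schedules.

40

Splitting on B: it can be 1 (11), 2 (11), 3 (11), 4 (7). Listing each branch's schedules as (A, K, H, N, T):
B=1: (1,2,4,4,3) (2,1,3,3,2) (2,1,3,4,2) (2,1,4,3,2) (2,1,4,4,2) (2,1,4,4,3) (2,2,4,4,3) (3,1,4,3,2) (3,1,4,4,2) (3,1,4,4,3) (3,2,4,4,3) — 11.
B=2: (1,1,3,3,2) (1,1,3,4,2) (1,1,4,3,2) (1,1,4,4,2) (1,1,4,4,3) (1,2,4,4,3) (2,1,4,4,3) (3,1,4,3,2) (3,1,4,4,2) (3,1,4,4,3) (3,2,4,4,3) — 11.
B=3: (1,1,3,4,2) (1,1,4,3,2) (1,1,4,4,2) (1,1,4,4,3) (1,2,4,4,3) (2,1,3,4,2) (2,1,4,3,2) (2,1,4,4,2) (2,1,4,4,3) (2,2,4,4,3) (3,1,4,4,2) — 11.
B=4: (1,1,3,3,2) (1,1,3,4,2) (1,1,4,3,2) (2,1,3,3,2) (2,1,3,4,2) (2,1,4,3,2) (3,1,4,3,2) — 7.
Summing: 11 + 11 + 11 + 7 = 40.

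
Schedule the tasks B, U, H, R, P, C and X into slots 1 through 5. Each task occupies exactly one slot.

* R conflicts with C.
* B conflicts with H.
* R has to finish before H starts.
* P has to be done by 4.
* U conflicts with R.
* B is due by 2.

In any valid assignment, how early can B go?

1

B's own window allows nothing later than 2.
B at 1 is achievable: P=1, H=2, U=2, B=1, X=1, C=2, R=1.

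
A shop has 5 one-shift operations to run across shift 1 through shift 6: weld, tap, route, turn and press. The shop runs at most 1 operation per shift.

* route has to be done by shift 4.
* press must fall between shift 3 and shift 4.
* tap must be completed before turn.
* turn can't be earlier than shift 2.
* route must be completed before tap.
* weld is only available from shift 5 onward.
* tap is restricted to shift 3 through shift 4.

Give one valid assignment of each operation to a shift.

route=shift 1; turn=shift 6; press=shift 4; tap=shift 3; weld=shift 5

Checking: tap(shift 3) before turn(shift 6); route(shift 1) before tap(shift 3); weld=shift 5 in [shift 5,shift 6]; turn=shift 6 in [shift 2,shift 6]; tap=shift 3 in [shift 3,shift 4]; press=shift 4 in [shift 3,shift 4]; route=shift 1 in [shift 1,shift 4]; max 1 per shift (cap 1).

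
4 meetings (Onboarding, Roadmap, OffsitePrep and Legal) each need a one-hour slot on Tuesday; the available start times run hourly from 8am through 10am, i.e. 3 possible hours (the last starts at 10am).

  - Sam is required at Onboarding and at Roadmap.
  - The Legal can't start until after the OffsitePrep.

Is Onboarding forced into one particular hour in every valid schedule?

Onboarding can be 8am (e.g. Onboarding=8am, OffsitePrep=8am, Legal=9am, Roadmap=9am) or 9am (e.g. Onboarding -> 9am; Roadmap -> 8am; Legal -> 9am; OffsitePrep -> 8am).

No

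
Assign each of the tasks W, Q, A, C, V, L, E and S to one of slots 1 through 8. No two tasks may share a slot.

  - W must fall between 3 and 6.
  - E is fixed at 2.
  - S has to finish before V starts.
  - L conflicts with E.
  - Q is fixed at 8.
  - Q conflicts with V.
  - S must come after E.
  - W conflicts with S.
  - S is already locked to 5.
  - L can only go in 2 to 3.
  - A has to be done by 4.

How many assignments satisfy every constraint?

4

Enumerating: E in 2; S in 5; C in 7; A in 1; Q in 8; V in 6; W in 4; L in 3 | Q=8; E=2; L=3; V=7; S=5; A=1; W=4; C=6 | W in 6, C in 4, L in 3, S in 5, E in 2, V in 7, Q in 8, A in 1 | Q=8; E=2; A=4; W=6; L=3; C=1; S=5; V=7.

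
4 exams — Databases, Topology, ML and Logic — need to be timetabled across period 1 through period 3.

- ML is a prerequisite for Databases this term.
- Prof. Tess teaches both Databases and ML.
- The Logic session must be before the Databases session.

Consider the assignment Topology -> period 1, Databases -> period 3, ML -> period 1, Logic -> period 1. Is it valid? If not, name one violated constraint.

ML is a prerequisite for Databases this term — holds.
Prof. Tess teaches both Databases and ML — holds.
The Logic session must be before the Databases session — holds.

Yes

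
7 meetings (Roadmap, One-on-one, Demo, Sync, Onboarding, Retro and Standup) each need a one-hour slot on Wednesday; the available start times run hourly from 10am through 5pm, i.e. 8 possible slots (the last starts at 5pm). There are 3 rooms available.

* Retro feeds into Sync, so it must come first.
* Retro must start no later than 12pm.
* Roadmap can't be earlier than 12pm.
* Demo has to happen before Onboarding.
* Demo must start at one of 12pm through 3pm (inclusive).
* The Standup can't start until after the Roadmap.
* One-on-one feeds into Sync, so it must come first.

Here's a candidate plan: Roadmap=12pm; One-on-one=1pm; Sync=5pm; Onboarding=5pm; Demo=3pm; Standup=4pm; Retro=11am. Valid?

Roadmap can't be earlier than 12pm — holds.
One-on-one feeds into Sync, so it must come first — holds.
Demo must start at one of 12pm through 3pm (inclusive) — holds.
Retro feeds into Sync, so it must come first — holds.
There are 3 rooms available — holds.
Retro must start no later than 12pm — holds.
The Standup can't start until after the Roadmap — holds.
Demo has to happen before Onboarding — holds.

Yes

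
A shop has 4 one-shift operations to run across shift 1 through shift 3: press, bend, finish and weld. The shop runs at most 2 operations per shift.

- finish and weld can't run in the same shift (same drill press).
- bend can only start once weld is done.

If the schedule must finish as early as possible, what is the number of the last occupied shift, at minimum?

shift 2

The precedence chain requires at least 2 distinct shifts.
With at most 2 per shift and 4 operations, at least 2 shifts are needed.
2 works (last occupied shift: shift 2): for example finish=shift 2; bend=shift 2; press=shift 1; weld=shift 1.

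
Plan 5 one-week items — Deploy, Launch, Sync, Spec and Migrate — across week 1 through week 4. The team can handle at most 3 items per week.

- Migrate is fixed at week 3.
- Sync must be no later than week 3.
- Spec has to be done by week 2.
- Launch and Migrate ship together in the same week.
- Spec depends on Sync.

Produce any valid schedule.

Launch -> week 3, Deploy -> week 1, Spec -> week 2, Sync -> week 1, Migrate -> week 3

Checking: Sync(week 1) before Spec(week 2); Launch = Migrate = week 3; Migrate=week 3 in [week 3,week 3]; Spec=week 2 in [week 1,week 2]; Sync=week 1 in [week 1,week 3]; max 2 per week (cap 3).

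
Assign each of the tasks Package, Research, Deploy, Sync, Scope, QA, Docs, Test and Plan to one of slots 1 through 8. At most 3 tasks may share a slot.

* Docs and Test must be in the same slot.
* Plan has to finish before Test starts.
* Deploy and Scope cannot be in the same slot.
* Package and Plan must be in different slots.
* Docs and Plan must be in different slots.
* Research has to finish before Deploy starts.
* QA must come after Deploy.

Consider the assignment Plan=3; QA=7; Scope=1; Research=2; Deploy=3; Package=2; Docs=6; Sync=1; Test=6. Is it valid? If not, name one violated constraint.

Yes, all constraints hold

At most 3 tasks may share a slot — holds.
Plan has to finish before Test starts — holds.
Research has to finish before Deploy starts — holds.
QA must come after Deploy — holds.
Docs and Test must be in the same slot — holds.
Package and Plan must be in different slots — holds.
Deploy and Scope cannot be in the same slot — holds.
Docs and Plan must be in different slots — holds.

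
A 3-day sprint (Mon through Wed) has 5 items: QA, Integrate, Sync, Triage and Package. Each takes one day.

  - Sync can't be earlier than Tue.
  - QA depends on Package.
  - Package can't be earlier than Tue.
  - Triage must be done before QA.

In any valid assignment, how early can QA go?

Precedence pushes QA to at least Wed.
QA at Wed is achievable: Triage=Mon; Integrate=Mon; QA=Wed; Package=Tue; Sync=Tue.

Wed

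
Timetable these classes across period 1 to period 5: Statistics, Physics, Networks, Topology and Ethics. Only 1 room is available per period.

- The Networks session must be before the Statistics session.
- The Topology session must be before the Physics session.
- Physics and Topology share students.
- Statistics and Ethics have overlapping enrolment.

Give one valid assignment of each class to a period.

Physics=period 4, Networks=period 1, Topology=period 3, Ethics=period 5, Statistics=period 2

Checking: Networks(period 1) before Statistics(period 2); Topology(period 3) before Physics(period 4); Physics(period 4) != Topology(period 3); Statistics(period 2) != Ethics(period 5); max 1 per period (cap 1).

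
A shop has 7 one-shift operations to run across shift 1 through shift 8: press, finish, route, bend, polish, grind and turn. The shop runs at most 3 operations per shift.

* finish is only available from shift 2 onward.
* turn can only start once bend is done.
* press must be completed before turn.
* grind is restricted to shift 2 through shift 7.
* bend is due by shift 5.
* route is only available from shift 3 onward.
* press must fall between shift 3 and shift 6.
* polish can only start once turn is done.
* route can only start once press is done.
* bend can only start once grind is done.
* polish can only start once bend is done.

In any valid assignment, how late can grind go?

Grind is available from shift 2; grind's own window allows nothing later than shift 7; downstream work caps grind at shift 4.
grind at shift 4 is achievable: bend in shift 5, polish in shift 7, press in shift 3, route in shift 4, finish in shift 2, grind in shift 4, turn in shift 6.

shift 4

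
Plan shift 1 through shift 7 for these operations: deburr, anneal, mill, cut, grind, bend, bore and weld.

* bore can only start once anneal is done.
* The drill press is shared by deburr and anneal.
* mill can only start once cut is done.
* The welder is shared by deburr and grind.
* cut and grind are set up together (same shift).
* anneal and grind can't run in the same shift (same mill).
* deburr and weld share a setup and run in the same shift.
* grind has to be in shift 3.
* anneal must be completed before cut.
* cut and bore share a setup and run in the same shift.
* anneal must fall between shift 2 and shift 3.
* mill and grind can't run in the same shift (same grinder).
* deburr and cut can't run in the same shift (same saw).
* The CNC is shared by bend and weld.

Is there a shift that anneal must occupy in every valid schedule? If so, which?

shift 2

anneal's window is shift 2–shift 3.
grind is fixed at shift 3, and anneal can't share a shift with grind.
So anneal must be shift 2.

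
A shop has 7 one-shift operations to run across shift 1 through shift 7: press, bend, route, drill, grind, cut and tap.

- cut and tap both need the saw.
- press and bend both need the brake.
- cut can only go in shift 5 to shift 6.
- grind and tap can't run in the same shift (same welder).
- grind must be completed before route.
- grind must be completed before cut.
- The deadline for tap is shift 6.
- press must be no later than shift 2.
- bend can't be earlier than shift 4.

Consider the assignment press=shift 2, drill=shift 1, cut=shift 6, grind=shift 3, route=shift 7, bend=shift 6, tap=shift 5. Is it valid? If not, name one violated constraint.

Yes, all constraints hold

cut can only go in shift 5 to shift 6 — holds.
cut and tap both need the saw — holds.
grind must be completed before route — holds.
bend can't be earlier than shift 4 — holds.
grind must be completed before cut — holds.
grind and tap can't run in the same shift (same welder) — holds.
The deadline for tap is shift 6 — holds.
press and bend both need the brake — holds.
press must be no later than shift 2 — holds.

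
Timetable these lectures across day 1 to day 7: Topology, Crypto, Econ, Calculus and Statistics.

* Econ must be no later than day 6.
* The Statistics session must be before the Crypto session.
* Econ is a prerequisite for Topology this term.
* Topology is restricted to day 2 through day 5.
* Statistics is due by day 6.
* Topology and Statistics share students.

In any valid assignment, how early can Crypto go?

day 2

Precedence pushes Crypto to at least day 2.
Crypto at day 2 is achievable: Statistics in day 1; Topology in day 2; Calculus in day 1; Crypto in day 2; Econ in day 1.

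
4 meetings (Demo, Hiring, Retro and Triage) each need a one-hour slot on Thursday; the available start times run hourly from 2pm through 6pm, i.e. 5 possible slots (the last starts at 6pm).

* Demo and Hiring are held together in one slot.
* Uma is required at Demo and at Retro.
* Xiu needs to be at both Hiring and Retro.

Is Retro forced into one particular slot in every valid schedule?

Retro can be 2pm (e.g. Retro in 2pm, Hiring in 3pm, Triage in 2pm, Demo in 3pm) or 3pm (e.g. Triage=2pm, Retro=3pm, Demo=2pm, Hiring=2pm).

No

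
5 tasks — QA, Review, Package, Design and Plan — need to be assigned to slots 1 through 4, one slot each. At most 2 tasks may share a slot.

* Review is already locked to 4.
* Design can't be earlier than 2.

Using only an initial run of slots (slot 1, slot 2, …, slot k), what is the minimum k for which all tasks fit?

With at most 2 per slot and 5 tasks, at least 3 slots are needed.
Review can't be placed before 4, so the schedule must run through at least slot 4.
4 works (last occupied slot: 4): for example Package in 1, Review in 4, Plan in 2, QA in 1, Design in 2.

4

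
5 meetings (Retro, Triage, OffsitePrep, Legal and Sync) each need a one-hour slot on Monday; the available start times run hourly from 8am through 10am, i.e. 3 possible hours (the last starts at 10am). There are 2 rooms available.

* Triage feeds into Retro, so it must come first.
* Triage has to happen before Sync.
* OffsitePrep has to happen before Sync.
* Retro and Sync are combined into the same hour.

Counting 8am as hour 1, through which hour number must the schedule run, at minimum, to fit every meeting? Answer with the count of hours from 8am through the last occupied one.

3

The precedence chain requires at least 2 distinct hours.
With at most 2 per hour and 5 meetings, at least 3 hours are needed.
3 works (last occupied hour: 10am): for example Sync -> 9am; Retro -> 9am; OffsitePrep -> 8am; Legal -> 10am; Triage -> 8am.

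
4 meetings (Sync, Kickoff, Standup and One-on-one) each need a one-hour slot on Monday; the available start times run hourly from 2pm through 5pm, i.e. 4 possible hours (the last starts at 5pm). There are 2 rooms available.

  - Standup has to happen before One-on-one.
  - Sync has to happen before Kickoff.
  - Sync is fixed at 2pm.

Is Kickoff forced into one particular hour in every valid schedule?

No

Kickoff can be 3pm (e.g. Kickoff -> 3pm; Standup -> 2pm; One-on-one -> 3pm; Sync -> 2pm) or 4pm (e.g. One-on-one in 3pm, Standup in 2pm, Sync in 2pm, Kickoff in 4pm).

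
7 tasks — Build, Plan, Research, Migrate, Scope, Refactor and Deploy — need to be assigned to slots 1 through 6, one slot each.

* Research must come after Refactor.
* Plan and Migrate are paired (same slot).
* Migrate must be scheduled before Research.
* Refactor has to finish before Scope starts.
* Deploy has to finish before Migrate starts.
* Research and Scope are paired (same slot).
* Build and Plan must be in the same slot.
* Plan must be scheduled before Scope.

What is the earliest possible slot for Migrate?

2

Precedence pushes Migrate to at least 2; downstream work caps Migrate at 5.
Migrate at 2 is achievable: Migrate in 2; Plan in 2; Deploy in 1; Research in 3; Build in 2; Refactor in 1; Scope in 3.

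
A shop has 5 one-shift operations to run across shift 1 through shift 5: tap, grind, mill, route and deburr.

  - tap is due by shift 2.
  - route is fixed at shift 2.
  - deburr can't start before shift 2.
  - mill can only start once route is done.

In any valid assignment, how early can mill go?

shift 3

Precedence pushes mill to at least shift 3.
mill at shift 3 is achievable: mill in shift 3; grind in shift 1; deburr in shift 2; route in shift 2; tap in shift 1.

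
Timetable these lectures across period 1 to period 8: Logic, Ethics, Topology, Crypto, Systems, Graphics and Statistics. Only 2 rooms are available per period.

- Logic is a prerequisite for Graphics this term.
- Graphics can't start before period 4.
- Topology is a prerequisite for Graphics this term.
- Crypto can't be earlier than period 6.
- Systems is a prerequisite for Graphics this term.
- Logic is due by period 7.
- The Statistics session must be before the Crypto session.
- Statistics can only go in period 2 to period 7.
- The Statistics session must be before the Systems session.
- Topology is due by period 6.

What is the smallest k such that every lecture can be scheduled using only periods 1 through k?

6 periods

The precedence chain requires at least 3 distinct periods.
With at most 2 per period and 7 lectures, at least 4 periods are needed.
Crypto can't be placed before period 6, so the schedule must run through at least period 6.
6 works (last occupied period: period 6): for example Statistics=period 2; Graphics=period 4; Logic=period 1; Topology=period 1; Systems=period 3; Ethics=period 2; Crypto=period 6.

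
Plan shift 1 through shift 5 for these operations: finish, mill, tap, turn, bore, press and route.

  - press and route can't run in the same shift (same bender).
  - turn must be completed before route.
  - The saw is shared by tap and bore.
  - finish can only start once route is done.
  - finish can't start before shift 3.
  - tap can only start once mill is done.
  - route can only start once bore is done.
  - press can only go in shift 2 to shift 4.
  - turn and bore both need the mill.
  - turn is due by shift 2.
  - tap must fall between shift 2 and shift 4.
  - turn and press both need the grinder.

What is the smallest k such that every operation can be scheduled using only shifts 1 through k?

4

The precedence chain requires at least 3 distinct shifts.
Could 3 shifts be enough, i.e. nothing placed later than shift 3? No: finish's window within 3 shifts is {shift 3}; turn's window within 3 shifts is {shift 1, shift 2}; route must come after bore (at shift 1 or later) → {shift 2, shift 3}; bore must come before route (at shift 3 or earlier) → {shift 1, shift 2}; route must come before finish (at shift 3 or earlier) → {shift 2}; bore must come before route (at shift 2 or earlier) → {shift 1}; turn must come before route (at shift 2 or earlier) → {shift 1}; bore can't share with turn (shift 1) → nothing is left.
So 3 shifts is not enough.
4 works (last occupied shift: shift 4): for example press in shift 2; route in shift 3; mill in shift 1; tap in shift 3; bore in shift 2; finish in shift 4; turn in shift 1.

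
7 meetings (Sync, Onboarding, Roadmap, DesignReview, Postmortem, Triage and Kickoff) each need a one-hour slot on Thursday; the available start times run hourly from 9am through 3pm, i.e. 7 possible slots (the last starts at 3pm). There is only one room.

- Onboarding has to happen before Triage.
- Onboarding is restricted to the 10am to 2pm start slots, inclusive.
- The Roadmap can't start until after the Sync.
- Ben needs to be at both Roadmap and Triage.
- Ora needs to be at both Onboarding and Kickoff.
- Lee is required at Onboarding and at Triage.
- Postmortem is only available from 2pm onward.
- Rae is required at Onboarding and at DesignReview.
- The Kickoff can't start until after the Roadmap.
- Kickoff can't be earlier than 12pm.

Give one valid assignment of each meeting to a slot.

Kickoff=12pm; DesignReview=3pm; Onboarding=10am; Triage=1pm; Sync=9am; Roadmap=11am; Postmortem=2pm

Checking: Sync(9am) before Roadmap(11am); Onboarding(10am) before Triage(1pm); Roadmap(11am) before Kickoff(12pm); Onboarding(10am) != Triage(1pm); Onboarding(10am) != DesignReview(3pm); Onboarding(10am) != Kickoff(12pm); Roadmap(11am) != Triage(1pm); Postmortem=2pm in [2pm,3pm]; Onboarding=10am in [10am,2pm]; Kickoff=12pm in [12pm,3pm]; max 1 per slot (cap 1).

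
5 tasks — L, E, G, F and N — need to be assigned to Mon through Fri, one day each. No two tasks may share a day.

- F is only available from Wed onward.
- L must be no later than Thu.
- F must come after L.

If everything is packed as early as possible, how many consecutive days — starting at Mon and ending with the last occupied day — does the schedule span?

The precedence chain requires at least 2 distinct days.
With at most 1 per day and 5 tasks, at least 5 days are needed.
F can't be placed before Wed — that is day 3 counting from Mon — so the schedule must run through at least 3 days.
5 works (last occupied day: Fri): for example F -> Wed, L -> Mon, N -> Fri, G -> Thu, E -> Tue.

5 days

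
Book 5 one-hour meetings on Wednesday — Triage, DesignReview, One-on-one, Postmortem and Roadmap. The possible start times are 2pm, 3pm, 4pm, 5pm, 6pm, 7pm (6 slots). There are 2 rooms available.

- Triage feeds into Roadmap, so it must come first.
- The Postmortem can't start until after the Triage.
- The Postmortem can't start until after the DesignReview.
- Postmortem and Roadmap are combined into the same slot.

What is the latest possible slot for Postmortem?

Precedence pushes Postmortem to at least 3pm.
Postmortem at 7pm is achievable: Postmortem=7pm; One-on-one=3pm; Triage=2pm; Roadmap=7pm; DesignReview=2pm.

7pm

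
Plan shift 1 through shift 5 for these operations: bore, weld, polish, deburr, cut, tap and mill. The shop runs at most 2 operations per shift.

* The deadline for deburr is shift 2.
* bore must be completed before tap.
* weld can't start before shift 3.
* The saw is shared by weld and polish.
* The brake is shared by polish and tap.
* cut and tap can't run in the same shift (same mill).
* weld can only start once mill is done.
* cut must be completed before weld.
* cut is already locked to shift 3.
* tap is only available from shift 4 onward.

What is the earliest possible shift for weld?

Weld is available from shift 3; precedence pushes weld to at least shift 4.
weld at shift 4 is achievable: deburr=shift 1; tap=shift 4; bore=shift 1; cut=shift 3; polish=shift 2; mill=shift 2; weld=shift 4.

shift 4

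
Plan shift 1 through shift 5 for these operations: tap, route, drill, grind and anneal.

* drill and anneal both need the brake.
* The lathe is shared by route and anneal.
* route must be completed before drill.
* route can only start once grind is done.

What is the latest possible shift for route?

Precedence pushes route to at least shift 2; downstream work caps route at shift 4.
route at shift 4 is achievable: grind in shift 1, drill in shift 5, tap in shift 1, route in shift 4, anneal in shift 1.

shift 4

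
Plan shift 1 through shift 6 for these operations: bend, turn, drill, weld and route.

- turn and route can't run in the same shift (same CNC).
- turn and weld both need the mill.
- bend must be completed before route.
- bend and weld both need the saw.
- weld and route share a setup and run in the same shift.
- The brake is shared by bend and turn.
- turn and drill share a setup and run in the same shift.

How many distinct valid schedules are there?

Splitting on bend: it can be shift 1 (20), shift 2 (16), shift 3 (12), shift 4 (8), shift 5 (4). Listing each branch's schedules as (turn, drill, weld, route) by shift number:
bend=shift 1: (2,2,3,3) (2,2,4,4) (2,2,5,5) (2,2,6,6) (3,3,2,2) (3,3,4,4) (3,3,5,5) (3,3,6,6) (4,4,2,2) (4,4,3,3) (4,4,5,5) (4,4,6,6) (5,5,2,2) (5,5,3,3) (5,5,4,4) (5,5,6,6) (6,6,2,2) (6,6,3,3) (6,6,4,4) (6,6,5,5) — 20.
bend=shift 2: (1,1,3,3) (1,1,4,4) (1,1,5,5) (1,1,6,6) (3,3,4,4) (3,3,5,5) (3,3,6,6) (4,4,3,3) (4,4,5,5) (4,4,6,6) (5,5,3,3) (5,5,4,4) (5,5,6,6) (6,6,3,3) (6,6,4,4) (6,6,5,5) — 16.
bend=shift 3: (1,1,4,4) (1,1,5,5) (1,1,6,6) (2,2,4,4) (2,2,5,5) (2,2,6,6) (4,4,5,5) (4,4,6,6) (5,5,4,4) (5,5,6,6) (6,6,4,4) (6,6,5,5) — 12.
bend=shift 4: (1,1,5,5) (1,1,6,6) (2,2,5,5) (2,2,6,6) (3,3,5,5) (3,3,6,6) (5,5,6,6) (6,6,5,5) — 8.
bend=shift 5: (1,1,6,6) (2,2,6,6) (3,3,6,6) (4,4,6,6) — 4.
Summing: 20 + 16 + 12 + 8 + 4 = 60.

60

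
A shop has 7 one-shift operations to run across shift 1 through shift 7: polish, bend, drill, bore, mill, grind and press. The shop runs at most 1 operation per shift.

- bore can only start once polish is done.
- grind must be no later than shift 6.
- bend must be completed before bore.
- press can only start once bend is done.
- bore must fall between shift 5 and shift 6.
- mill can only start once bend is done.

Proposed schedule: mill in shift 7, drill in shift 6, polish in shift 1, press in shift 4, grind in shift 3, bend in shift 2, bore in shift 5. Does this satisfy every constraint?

Yes

bore can only start once polish is done — holds.
The shop runs at most 1 operation per shift — holds.
bend must be completed before bore — holds.
bore must fall between shift 5 and shift 6 — holds.
press can only start once bend is done — holds.
grind must be no later than shift 6 — holds.
mill can only start once bend is done — holds.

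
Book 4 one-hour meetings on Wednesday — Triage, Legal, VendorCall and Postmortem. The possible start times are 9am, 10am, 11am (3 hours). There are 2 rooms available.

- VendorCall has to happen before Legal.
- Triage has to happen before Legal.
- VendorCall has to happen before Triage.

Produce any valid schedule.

Triage -> 10am; VendorCall -> 9am; Legal -> 11am; Postmortem -> 9am

Checking: VendorCall(9am) before Triage(10am); VendorCall(9am) before Legal(11am); Triage(10am) before Legal(11am); max 2 per hour (cap 2).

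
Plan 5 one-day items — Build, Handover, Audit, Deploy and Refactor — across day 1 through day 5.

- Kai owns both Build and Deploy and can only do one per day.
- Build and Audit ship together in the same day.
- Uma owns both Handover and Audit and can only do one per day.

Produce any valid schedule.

Refactor=day 1, Deploy=day 2, Audit=day 1, Build=day 1, Handover=day 2

Checking: Handover(day 2) != Audit(day 1); Build(day 1) != Deploy(day 2); Build = Audit = day 1.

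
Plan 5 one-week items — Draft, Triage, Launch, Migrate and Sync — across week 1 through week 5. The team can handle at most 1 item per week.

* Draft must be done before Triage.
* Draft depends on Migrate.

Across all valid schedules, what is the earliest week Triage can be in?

week 3

Precedence pushes Triage to at least week 3.
Triage at week 3 is achievable: Launch -> week 4; Draft -> week 2; Triage -> week 3; Migrate -> week 1; Sync -> week 5.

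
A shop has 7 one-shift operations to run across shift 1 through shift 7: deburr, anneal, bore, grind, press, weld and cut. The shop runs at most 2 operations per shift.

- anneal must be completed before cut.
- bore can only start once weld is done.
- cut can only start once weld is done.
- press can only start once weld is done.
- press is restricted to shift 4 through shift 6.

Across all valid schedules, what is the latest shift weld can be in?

Downstream work caps weld at shift 5.
weld at shift 5 is achievable: cut in shift 6, press in shift 6, weld in shift 5, bore in shift 7, deburr in shift 1, anneal in shift 1, grind in shift 2.

shift 5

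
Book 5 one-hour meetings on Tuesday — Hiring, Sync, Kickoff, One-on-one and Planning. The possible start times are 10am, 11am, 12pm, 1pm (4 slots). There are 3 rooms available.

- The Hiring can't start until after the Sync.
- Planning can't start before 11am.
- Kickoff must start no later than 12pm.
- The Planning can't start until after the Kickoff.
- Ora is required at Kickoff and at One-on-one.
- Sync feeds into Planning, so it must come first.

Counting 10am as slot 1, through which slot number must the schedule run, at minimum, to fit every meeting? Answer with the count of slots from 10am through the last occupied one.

2

The precedence chain requires at least 2 distinct slots.
With at most 3 per slot and 5 meetings, at least 2 slots are needed.
2 works (last occupied slot: 11am): for example Hiring in 11am; Kickoff in 10am; Sync in 10am; Planning in 11am; One-on-one in 11am.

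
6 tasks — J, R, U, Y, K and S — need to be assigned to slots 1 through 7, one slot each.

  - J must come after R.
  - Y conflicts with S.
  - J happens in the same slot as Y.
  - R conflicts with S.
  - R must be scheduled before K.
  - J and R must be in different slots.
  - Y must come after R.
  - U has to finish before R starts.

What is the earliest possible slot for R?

2

Precedence pushes R to at least 2; downstream work caps R at 6.
R at 2 is achievable: K -> 3; R -> 2; Y -> 3; J -> 3; U -> 1; S -> 1.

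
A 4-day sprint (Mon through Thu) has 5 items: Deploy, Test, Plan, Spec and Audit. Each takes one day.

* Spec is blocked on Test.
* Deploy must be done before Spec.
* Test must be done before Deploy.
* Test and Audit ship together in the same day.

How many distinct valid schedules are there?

16

Splitting on Deploy: it can be Tue (8), Wed (8). Listing each branch's schedules as (Test, Plan, Spec, Audit):
Deploy=Tue: (Mon,Mon,Wed,Mon) (Mon,Mon,Thu,Mon) (Mon,Tue,Wed,Mon) (Mon,Tue,Thu,Mon) (Mon,Wed,Wed,Mon) (Mon,Wed,Thu,Mon) (Mon,Thu,Wed,Mon) (Mon,Thu,Thu,Mon) — 8.
Deploy=Wed: (Mon,Mon,Thu,Mon) (Mon,Tue,Thu,Mon) (Mon,Wed,Thu,Mon) (Mon,Thu,Thu,Mon) (Tue,Mon,Thu,Tue) (Tue,Tue,Thu,Tue) (Tue,Wed,Thu,Tue) (Tue,Thu,Thu,Tue) — 8.
Summing: 8 + 8 = 16.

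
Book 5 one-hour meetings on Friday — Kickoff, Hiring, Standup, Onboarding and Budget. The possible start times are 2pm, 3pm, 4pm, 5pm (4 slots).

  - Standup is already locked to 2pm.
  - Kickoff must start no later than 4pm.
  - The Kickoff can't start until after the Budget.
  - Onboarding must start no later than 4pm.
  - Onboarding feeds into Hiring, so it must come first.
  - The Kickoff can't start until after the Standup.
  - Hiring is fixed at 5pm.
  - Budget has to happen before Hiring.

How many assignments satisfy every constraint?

9

Splitting on Kickoff: it can be 3pm (3), 4pm (6). Listing each branch's schedules as (Hiring, Standup, Onboarding, Budget):
Kickoff=3pm: (5pm,2pm,2pm,2pm) (5pm,2pm,3pm,2pm) (5pm,2pm,4pm,2pm) — 3.
Kickoff=4pm: (5pm,2pm,2pm,2pm) (5pm,2pm,2pm,3pm) (5pm,2pm,3pm,2pm) (5pm,2pm,3pm,3pm) (5pm,2pm,4pm,2pm) (5pm,2pm,4pm,3pm) — 6.
Summing: 3 + 6 = 9.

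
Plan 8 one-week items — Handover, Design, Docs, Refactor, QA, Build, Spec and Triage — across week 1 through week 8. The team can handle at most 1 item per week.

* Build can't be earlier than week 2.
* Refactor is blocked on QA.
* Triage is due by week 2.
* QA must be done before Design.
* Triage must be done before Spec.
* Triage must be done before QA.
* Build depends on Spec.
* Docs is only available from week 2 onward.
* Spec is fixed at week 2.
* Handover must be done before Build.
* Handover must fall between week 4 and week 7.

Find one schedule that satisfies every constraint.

Build in week 5, Triage in week 1, QA in week 6, Refactor in week 8, Handover in week 4, Design in week 7, Spec in week 2, Docs in week 3

Checking: Triage(week 1) before Spec(week 2); QA(week 6) before Design(week 7); Triage(week 1) before QA(week 6); Spec(week 2) before Build(week 5); Handover(week 4) before Build(week 5); QA(week 6) before Refactor(week 8); Docs=week 3 in [week 2,week 8]; Handover=week 4 in [week 4,week 7]; Triage=week 1 in [week 1,week 2]; Spec=week 2 in [week 2,week 2]; Build=week 5 in [week 2,week 8]; max 1 per week (cap 1).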